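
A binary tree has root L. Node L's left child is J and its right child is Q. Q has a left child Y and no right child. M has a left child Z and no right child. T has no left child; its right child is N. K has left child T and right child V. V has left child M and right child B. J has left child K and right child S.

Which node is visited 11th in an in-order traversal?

Y

In-order visits the left subtree, then the node, then the right subtree.
At L: go left to J.
  At J: go left to K.
    At K: go left to T.
      At T: no left child.
      Visit T.
      At T: go right to N.
        N is a leaf — visit N.
    Visit K.
    At K: go right to V.
      At V: go left to M.
        At M: go left to Z.
          Z is a leaf — visit Z.
        Visit M.
        At M: no right child.
      Visit V.
      At V: go right to B.
        B is a leaf — visit B.
  Visit J.
  At J: go right to S.
    S is a leaf — visit S.
Visit L.
At L: go right to Q.
  At Q: go left to Y.
    Y is a leaf — visit Y.
  Visit Q.
  At Q: no right child.
Full in-order sequence: T, N, K, Z, M, V, B, J, S, L, Y, Q.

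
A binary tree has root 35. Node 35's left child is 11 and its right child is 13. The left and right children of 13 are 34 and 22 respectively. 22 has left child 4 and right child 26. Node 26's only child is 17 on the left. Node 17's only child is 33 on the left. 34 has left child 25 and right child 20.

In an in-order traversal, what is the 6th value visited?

In-order visits the left subtree, then the node, then the right subtree.
At 35: go left to 11.
  11 is a leaf — visit 11.
Visit 35.
At 35: go right to 13.
  At 13: go left to 34.
    At 34: go left to 25.
      25 is a leaf — visit 25.
    Visit 34.
    At 34: go right to 20.
      20 is a leaf — visit 20.
  Visit 13.
  At 13: go right to 22.
    At 22: go left to 4.
      4 is a leaf — visit 4.
    Visit 22.
    At 22: go right to 26.
      At 26: go left to 17.
        At 17: go left to 33.
          33 is a leaf — visit 33.
        Visit 17.
        At 17: no right child.
      Visit 26.
      At 26: no right child.
Full in-order sequence: 11, 35, 25, 34, 20, 13, 4, 22, 33, 17, 26.

13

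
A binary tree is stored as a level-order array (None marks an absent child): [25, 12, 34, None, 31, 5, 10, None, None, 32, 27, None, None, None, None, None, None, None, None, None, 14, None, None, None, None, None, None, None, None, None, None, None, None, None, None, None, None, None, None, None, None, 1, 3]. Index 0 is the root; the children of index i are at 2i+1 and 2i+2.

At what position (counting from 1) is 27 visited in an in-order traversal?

7

In-order visits the left subtree, then the node, then the right subtree.
At 25: go left to 12.
  At 12: no left child.
  Visit 12.
  At 12: go right to 31.
    At 31: go left to 32.
      At 32: no left child.
      Visit 32.
      At 32: go right to 14.
        At 14: go left to 1.
          1 is a leaf — visit 1.
        Visit 14.
        At 14: go right to 3.
          3 is a leaf — visit 3.
    Visit 31.
    At 31: go right to 27.
      27 is a leaf — visit 27.
Visit 25.
At 25: go right to 34.
  At 34: go left to 5.
    5 is a leaf — visit 5.
  Visit 34.
  At 34: go right to 10.
    10 is a leaf — visit 10.
Full in-order sequence: 12, 32, 1, 14, 3, 31, 27, 25, 5, 34, 10.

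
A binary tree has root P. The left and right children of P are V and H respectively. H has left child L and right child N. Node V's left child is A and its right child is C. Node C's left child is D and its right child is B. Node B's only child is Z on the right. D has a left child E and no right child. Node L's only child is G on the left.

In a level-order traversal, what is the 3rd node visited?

H

Level-order visits nodes level by level from the root, left to right within each level.
Level 0: P
Level 1: V, H
Level 2: A, C, L, N
Level 3: D, B, G
Level 4: E, Z
Full level-order sequence: P, V, H, A, C, L, N, D, B, G, E, Z.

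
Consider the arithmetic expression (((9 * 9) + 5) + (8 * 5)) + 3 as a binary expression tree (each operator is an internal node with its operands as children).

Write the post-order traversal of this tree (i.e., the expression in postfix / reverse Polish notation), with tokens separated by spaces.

Post-order on an expression tree gives postfix notation: for each operator, emit left operand, right operand, then the operator.

9 9 * 5 + 8 5 * + 3 +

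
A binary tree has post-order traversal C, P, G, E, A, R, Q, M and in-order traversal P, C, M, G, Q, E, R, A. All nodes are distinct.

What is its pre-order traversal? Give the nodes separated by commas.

The last element of post-order is the root; it splits in-order into left and right subtrees.
Root M: left subtree has 2 nodes {P, C}, right has 5 {G, Q, E, R, A}.
  Root P: left subtree has 0 nodes { }, right has 1 {C}.
  Root Q: left subtree has 1 node {G}, right has 3 {E, R, A}.
    Root R: left subtree has 1 node {E}, right has 1 {A}.

M, P, C, Q, G, R, E, A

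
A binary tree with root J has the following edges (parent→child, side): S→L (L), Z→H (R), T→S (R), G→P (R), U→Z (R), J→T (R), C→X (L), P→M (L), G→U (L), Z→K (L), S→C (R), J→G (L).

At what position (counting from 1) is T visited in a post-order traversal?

Post-order visits the left subtree, then the right subtree, then the node.
At J: go left to G.
  At G: go left to U.
    At U: no left child.
    At U: go right to Z.
      At Z: go left to K.
        K is a leaf — visit K.
      At Z: go right to H.
        H is a leaf — visit H.
      Visit Z.
    Visit U.
  At G: go right to P.
    At P: go left to M.
      M is a leaf — visit M.
    At P: no right child.
    Visit P.
  Visit G.
At J: go right to T.
  At T: no left child.
  At T: go right to S.
    At S: go left to L.
      L is a leaf — visit L.
    At S: go right to C.
      At C: go left to X.
        X is a leaf — visit X.
      At C: no right child.
      Visit C.
    Visit S.
  Visit T.
Visit J.
Full post-order sequence: K, H, Z, U, M, P, G, L, X, C, S, T, J.

12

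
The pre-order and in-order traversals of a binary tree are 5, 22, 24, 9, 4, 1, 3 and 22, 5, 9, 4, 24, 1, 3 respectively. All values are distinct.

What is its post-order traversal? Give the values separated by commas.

The first element of pre-order is the root; it splits in-order into left and right subtrees.
Root 5: left subtree has 1 node {22}, right has 5 {9, 4, 24, 1, 3}.
  Root 24: left subtree has 2 nodes {9, 4}, right has 2 {1, 3}.
    Root 9: left subtree has 0 nodes { }, right has 1 {4}.
    Root 1: left subtree has 0 nodes { }, right has 1 {3}.

22, 4, 9, 3, 1, 24, 5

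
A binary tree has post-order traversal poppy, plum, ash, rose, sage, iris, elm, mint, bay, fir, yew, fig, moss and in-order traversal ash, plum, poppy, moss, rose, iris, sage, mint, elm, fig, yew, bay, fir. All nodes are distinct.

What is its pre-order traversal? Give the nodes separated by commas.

The last element of post-order is the root; it splits in-order into left and right subtrees.
Root moss: left subtree has 3 nodes {ash, plum, poppy}, right has 9 {rose, iris, sage, mint, elm, fig, yew, bay, fir}.
  Root ash: left subtree has 0 nodes { }, right has 2 {plum, poppy}.
    Root plum: left subtree has 0 nodes { }, right has 1 {poppy}.
  Root fig: left subtree has 5 nodes {rose, iris, sage, mint, elm}, right has 3 {yew, bay, fir}.
    Root mint: left subtree has 3 nodes {rose, iris, sage}, right has 1 {elm}.
      Root iris: left subtree has 1 node {rose}, right has 1 {sage}.
    Root yew: left subtree has 0 nodes { }, right has 2 {bay, fir}.
      Root fir: left subtree has 1 node {bay}, right has 0 { }.

moss, ash, plum, poppy, fig, mint, iris, rose, sage, elm, yew, fir, bay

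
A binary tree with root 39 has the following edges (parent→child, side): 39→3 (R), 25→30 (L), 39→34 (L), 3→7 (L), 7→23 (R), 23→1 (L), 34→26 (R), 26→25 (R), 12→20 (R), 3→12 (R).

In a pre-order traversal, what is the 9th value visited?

Pre-order visits the node, then its left subtree, then its right subtree.
Visit 39.
At 39: go left to 34.
  Visit 34.
  At 34: no left child.
  At 34: go right to 26.
    Visit 26.
    At 26: no left child.
    At 26: go right to 25.
      Visit 25.
      At 25: go left to 30.
        30 is a leaf — visit 30.
      At 25: no right child.
At 39: go right to 3.
  Visit 3.
  At 3: go left to 7.
    Visit 7.
    At 7: no left child.
    At 7: go right to 23.
      Visit 23.
      At 23: go left to 1.
        1 is a leaf — visit 1.
      At 23: no right child.
  At 3: go right to 12.
    Visit 12.
    At 12: no left child.
    At 12: go right to 20.
      20 is a leaf — visit 20.
Full pre-order sequence: 39, 34, 26, 25, 30, 3, 7, 23, 1, 12, 20.

1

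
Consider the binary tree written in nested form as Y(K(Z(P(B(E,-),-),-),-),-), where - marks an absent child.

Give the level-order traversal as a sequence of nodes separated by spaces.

Y K Z P B E

Level-order visits nodes level by level from the root, left to right within each level.
Level 0: Y
Level 1: K
Level 2: Z
Level 3: P
Level 4: B
Level 5: E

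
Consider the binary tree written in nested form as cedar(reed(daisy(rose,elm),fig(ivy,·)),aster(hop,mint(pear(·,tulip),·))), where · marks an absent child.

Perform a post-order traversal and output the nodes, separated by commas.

rose, elm, daisy, ivy, fig, reed, hop, tulip, pear, mint, aster, cedar

Post-order visits the left subtree, then the right subtree, then the node.
At cedar: go left to reed.
  At reed: go left to daisy.
    At daisy: go left to rose.
      rose is a leaf — visit rose.
    At daisy: go right to elm.
      elm is a leaf — visit elm.
    Visit daisy.
  At reed: go right to fig.
    At fig: go left to ivy.
      ivy is a leaf — visit ivy.
    At fig: no right child.
    Visit fig.
  Visit reed.
At cedar: go right to aster.
  At aster: go left to hop.
    hop is a leaf — visit hop.
  At aster: go right to mint.
    At mint: go left to pear.
      At pear: no left child.
      At pear: go right to tulip.
        tulip is a leaf — visit tulip.
      Visit pear.
    At mint: no right child.
    Visit mint.
  Visit aster.
Visit cedar.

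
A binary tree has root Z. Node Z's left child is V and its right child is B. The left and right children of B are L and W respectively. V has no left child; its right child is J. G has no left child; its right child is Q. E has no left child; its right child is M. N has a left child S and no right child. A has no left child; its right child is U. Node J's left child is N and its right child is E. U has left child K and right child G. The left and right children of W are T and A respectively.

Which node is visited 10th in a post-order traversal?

Post-order visits the left subtree, then the right subtree, then the node.
At Z: go left to V.
  At V: no left child.
  At V: go right to J.
    At J: go left to N.
      At N: go left to S.
        S is a leaf — visit S.
      At N: no right child.
      Visit N.
    At J: go right to E.
      At E: no left child.
      At E: go right to M.
        M is a leaf — visit M.
      Visit E.
    Visit J.
  Visit V.
At Z: go right to B.
  At B: go left to L.
    L is a leaf — visit L.
  At B: go right to W.
    At W: go left to T.
      T is a leaf — visit T.
    At W: go right to A.
      At A: no left child.
      At A: go right to U.
        At U: go left to K.
          K is a leaf — visit K.
        At U: go right to G.
          At G: no left child.
          At G: go right to Q.
            Q is a leaf — visit Q.
          Visit G.
        Visit U.
      Visit A.
    Visit W.
  Visit B.
Visit Z.
Full post-order sequence: S, N, M, E, J, V, L, T, K, Q, G, U, A, W, B, Z.

Q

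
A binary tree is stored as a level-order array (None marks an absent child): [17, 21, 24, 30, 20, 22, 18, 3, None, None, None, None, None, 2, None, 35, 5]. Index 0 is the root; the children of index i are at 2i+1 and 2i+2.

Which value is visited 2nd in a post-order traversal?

Post-order visits the left subtree, then the right subtree, then the node.
At 17: go left to 21.
  At 21: go left to 30.
    At 30: go left to 3.
      At 3: go left to 35.
        35 is a leaf — visit 35.
      At 3: go right to 5.
        5 is a leaf — visit 5.
      Visit 3.
    At 30: no right child.
    Visit 30.
  At 21: go right to 20.
    20 is a leaf — visit 20.
  Visit 21.
At 17: go right to 24.
  At 24: go left to 22.
    22 is a leaf — visit 22.
  At 24: go right to 18.
    At 18: go left to 2.
      2 is a leaf — visit 2.
    At 18: no right child.
    Visit 18.
  Visit 24.
Visit 17.
Full post-order sequence: 35, 5, 3, 30, 20, 21, 22, 2, 18, 24, 17.

5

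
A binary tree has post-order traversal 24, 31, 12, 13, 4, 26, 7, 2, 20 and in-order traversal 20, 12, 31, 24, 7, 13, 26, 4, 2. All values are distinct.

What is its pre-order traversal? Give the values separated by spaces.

20 2 7 12 31 24 26 13 4

The last element of post-order is the root; it splits in-order into left and right subtrees.
Root 20: left subtree has 0 nodes { }, right has 8 {12, 31, 24, 7, 13, 26, 4, 2}.
  Root 2: left subtree has 7 nodes {12, 31, 24, 7, 13, 26, 4}, right has 0 { }.
    Root 7: left subtree has 3 nodes {12, 31, 24}, right has 3 {13, 26, 4}.
      Root 12: left subtree has 0 nodes { }, right has 2 {31, 24}.
        Root 31: left subtree has 0 nodes { }, right has 1 {24}.
      Root 26: left subtree has 1 node {13}, right has 1 {4}.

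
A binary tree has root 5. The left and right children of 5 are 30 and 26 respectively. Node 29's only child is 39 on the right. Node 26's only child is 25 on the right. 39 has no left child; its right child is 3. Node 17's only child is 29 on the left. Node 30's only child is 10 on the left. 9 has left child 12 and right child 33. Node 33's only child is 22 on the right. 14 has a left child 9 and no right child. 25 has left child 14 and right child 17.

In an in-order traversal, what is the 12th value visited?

In-order visits the left subtree, then the node, then the right subtree.
At 5: go left to 30.
  At 30: go left to 10.
    10 is a leaf — visit 10.
  Visit 30.
  At 30: no right child.
Visit 5.
At 5: go right to 26.
  At 26: no left child.
  Visit 26.
  At 26: go right to 25.
    At 25: go left to 14.
      At 14: go left to 9.
        At 9: go left to 12.
          12 is a leaf — visit 12.
        Visit 9.
        At 9: go right to 33.
          At 33: no left child.
          Visit 33.
          At 33: go right to 22.
            22 is a leaf — visit 22.
      Visit 14.
      At 14: no right child.
    Visit 25.
    At 25: go right to 17.
      At 17: go left to 29.
        At 29: no left child.
        Visit 29.
        At 29: go right to 39.
          At 39: no left child.
          Visit 39.
          At 39: go right to 3.
            3 is a leaf — visit 3.
      Visit 17.
      At 17: no right child.
Full in-order sequence: 10, 30, 5, 26, 12, 9, 33, 22, 14, 25, 29, 39, 3, 17.

39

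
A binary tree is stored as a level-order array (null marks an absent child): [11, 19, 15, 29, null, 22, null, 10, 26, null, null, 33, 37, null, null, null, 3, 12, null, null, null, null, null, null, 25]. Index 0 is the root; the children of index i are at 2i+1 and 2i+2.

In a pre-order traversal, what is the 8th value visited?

15

Pre-order visits the node, then its left subtree, then its right subtree.
Visit 11.
At 11: go left to 19.
  Visit 19.
  At 19: go left to 29.
    Visit 29.
    At 29: go left to 10.
      Visit 10.
      At 10: no left child.
      At 10: go right to 3.
        3 is a leaf — visit 3.
    At 29: go right to 26.
      Visit 26.
      At 26: go left to 12.
        12 is a leaf — visit 12.
      At 26: no right child.
  At 19: no right child.
At 11: go right to 15.
  Visit 15.
  At 15: go left to 22.
    Visit 22.
    At 22: go left to 33.
      Visit 33.
      At 33: no left child.
      At 33: go right to 25.
        25 is a leaf — visit 25.
    At 22: go right to 37.
      37 is a leaf — visit 37.
  At 15: no right child.
Full pre-order sequence: 11, 19, 29, 10, 3, 26, 12, 15, 22, 33, 25, 37.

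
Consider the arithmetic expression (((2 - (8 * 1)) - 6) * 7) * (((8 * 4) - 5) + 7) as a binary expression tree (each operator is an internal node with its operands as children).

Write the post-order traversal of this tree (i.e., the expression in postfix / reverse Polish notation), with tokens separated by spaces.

2 8 1 * - 6 - 7 * 8 4 * 5 - 7 + *

Post-order on an expression tree gives postfix notation: for each operator, emit left operand, right operand, then the operator.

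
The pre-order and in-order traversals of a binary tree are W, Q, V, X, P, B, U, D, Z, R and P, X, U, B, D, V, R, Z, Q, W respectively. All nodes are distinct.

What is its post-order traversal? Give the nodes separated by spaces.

The first element of pre-order is the root; it splits in-order into left and right subtrees.
Root W: left subtree has 9 nodes {P, X, U, B, D, V, R, Z, Q}, right has 0 { }.
  Root Q: left subtree has 8 nodes {P, X, U, B, D, V, R, Z}, right has 0 { }.
    Root V: left subtree has 5 nodes {P, X, U, B, D}, right has 2 {R, Z}.
      Root X: left subtree has 1 node {P}, right has 3 {U, B, D}.
        Root B: left subtree has 1 node {U}, right has 1 {D}.
      Root Z: left subtree has 1 node {R}, right has 0 { }.

P U D B X R Z V Q W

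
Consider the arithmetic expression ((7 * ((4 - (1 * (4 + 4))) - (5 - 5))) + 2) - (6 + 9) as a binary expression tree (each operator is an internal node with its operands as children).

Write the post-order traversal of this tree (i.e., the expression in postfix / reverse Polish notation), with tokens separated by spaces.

Post-order on an expression tree gives postfix notation: for each operator, emit left operand, right operand, then the operator.

7 4 1 4 4 + * - 5 5 - - * 2 + 6 9 + -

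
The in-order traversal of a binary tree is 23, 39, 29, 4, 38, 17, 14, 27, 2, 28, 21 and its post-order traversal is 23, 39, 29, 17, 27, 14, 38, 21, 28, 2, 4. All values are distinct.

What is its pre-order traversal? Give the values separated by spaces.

4 29 39 23 2 38 14 17 27 28 21

The last element of post-order is the root; it splits in-order into left and right subtrees.
Root 4: left subtree has 3 nodes {23, 39, 29}, right has 7 {38, 17, 14, 27, 2, 28, 21}.
  Root 29: left subtree has 2 nodes {23, 39}, right has 0 { }.
    Root 39: left subtree has 1 node {23}, right has 0 { }.
  Root 2: left subtree has 4 nodes {38, 17, 14, 27}, right has 2 {28, 21}.
    Root 38: left subtree has 0 nodes { }, right has 3 {17, 14, 27}.
      Root 14: left subtree has 1 node {17}, right has 1 {27}.
    Root 28: left subtree has 0 nodes { }, right has 1 {21}.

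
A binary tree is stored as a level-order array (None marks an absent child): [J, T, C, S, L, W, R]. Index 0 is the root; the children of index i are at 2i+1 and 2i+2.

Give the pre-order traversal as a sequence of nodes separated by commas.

Pre-order visits the node, then its left subtree, then its right subtree.
Visit J.
At J: go left to T.
  Visit T.
  At T: go left to S.
    S is a leaf — visit S.
  At T: go right to L.
    L is a leaf — visit L.
At J: go right to C.
  Visit C.
  At C: go left to W.
    W is a leaf — visit W.
  At C: go right to R.
    R is a leaf — visit R.

J, T, S, L, C, W, R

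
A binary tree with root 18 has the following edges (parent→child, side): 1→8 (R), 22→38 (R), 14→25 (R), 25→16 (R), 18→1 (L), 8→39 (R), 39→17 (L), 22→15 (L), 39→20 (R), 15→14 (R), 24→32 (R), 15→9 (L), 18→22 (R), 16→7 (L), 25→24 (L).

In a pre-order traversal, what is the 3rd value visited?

8

Pre-order visits the node, then its left subtree, then its right subtree.
Visit 18.
At 18: go left to 1.
  Visit 1.
  At 1: no left child.
  At 1: go right to 8.
    Visit 8.
    At 8: no left child.
    At 8: go right to 39.
      Visit 39.
      At 39: go left to 17.
        17 is a leaf — visit 17.
      At 39: go right to 20.
        20 is a leaf — visit 20.
At 18: go right to 22.
  Visit 22.
  At 22: go left to 15.
    Visit 15.
    At 15: go left to 9.
      9 is a leaf — visit 9.
    At 15: go right to 14.
      Visit 14.
      At 14: no left child.
      At 14: go right to 25.
        Visit 25.
        At 25: go left to 24.
          Visit 24.
          At 24: no left child.
          At 24: go right to 32.
            32 is a leaf — visit 32.
        At 25: go right to 16.
          Visit 16.
          At 16: go left to 7.
            7 is a leaf — visit 7.
          At 16: no right child.
  At 22: go right to 38.
    38 is a leaf — visit 38.
Full pre-order sequence: 18, 1, 8, 39, 17, 20, 22, 15, 9, 14, 25, 24, 32, 16, 7, 38.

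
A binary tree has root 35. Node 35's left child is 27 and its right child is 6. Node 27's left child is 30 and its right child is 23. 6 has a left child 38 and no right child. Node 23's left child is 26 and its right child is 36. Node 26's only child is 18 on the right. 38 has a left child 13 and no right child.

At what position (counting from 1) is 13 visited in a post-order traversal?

7

Post-order visits the left subtree, then the right subtree, then the node.
At 35: go left to 27.
  At 27: go left to 30.
    30 is a leaf — visit 30.
  At 27: go right to 23.
    At 23: go left to 26.
      At 26: no left child.
      At 26: go right to 18.
        18 is a leaf — visit 18.
      Visit 26.
    At 23: go right to 36.
      36 is a leaf — visit 36.
    Visit 23.
  Visit 27.
At 35: go right to 6.
  At 6: go left to 38.
    At 38: go left to 13.
      13 is a leaf — visit 13.
    At 38: no right child.
    Visit 38.
  At 6: no right child.
  Visit 6.
Visit 35.
Full post-order sequence: 30, 18, 26, 36, 23, 27, 13, 38, 6, 35.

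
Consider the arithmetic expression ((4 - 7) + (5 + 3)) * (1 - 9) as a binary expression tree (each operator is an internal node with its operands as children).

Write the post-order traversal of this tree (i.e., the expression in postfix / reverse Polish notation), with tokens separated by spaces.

4 7 - 5 3 + + 1 9 - *

Post-order on an expression tree gives postfix notation: for each operator, emit left operand, right operand, then the operator.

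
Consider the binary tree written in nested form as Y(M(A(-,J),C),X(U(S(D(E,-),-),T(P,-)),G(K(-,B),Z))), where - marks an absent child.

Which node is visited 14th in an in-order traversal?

B

In-order visits the left subtree, then the node, then the right subtree.
At Y: go left to M.
  At M: go left to A.
    At A: no left child.
    Visit A.
    At A: go right to J.
      J is a leaf — visit J.
  Visit M.
  At M: go right to C.
    C is a leaf — visit C.
Visit Y.
At Y: go right to X.
  At X: go left to U.
    At U: go left to S.
      At S: go left to D.
        At D: go left to E.
          E is a leaf — visit E.
        Visit D.
        At D: no right child.
      Visit S.
      At S: no right child.
    Visit U.
    At U: go right to T.
      At T: go left to P.
        P is a leaf — visit P.
      Visit T.
      At T: no right child.
  Visit X.
  At X: go right to G.
    At G: go left to K.
      At K: no left child.
      Visit K.
      At K: go right to B.
        B is a leaf — visit B.
    Visit G.
    At G: go right to Z.
      Z is a leaf — visit Z.
Full in-order sequence: A, J, M, C, Y, E, D, S, U, P, T, X, K, B, G, Z.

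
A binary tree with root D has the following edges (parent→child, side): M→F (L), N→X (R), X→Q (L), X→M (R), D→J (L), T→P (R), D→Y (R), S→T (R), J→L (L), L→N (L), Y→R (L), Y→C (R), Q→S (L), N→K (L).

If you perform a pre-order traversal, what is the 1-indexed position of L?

3

Pre-order visits the node, then its left subtree, then its right subtree.
Visit D.
At D: go left to J.
  Visit J.
  At J: go left to L.
    Visit L.
    At L: go left to N.
      Visit N.
      At N: go left to K.
        K is a leaf — visit K.
      At N: go right to X.
        Visit X.
        At X: go left to Q.
          Visit Q.
          At Q: go left to S.
            Visit S.
            At S: no left child.
            At S: go right to T.
              Visit T.
              At T: no left child.
              At T: go right to P.
                P is a leaf — visit P.
          At Q: no right child.
        At X: go right to M.
          Visit M.
          At M: go left to F.
            F is a leaf — visit F.
          At M: no right child.
    At L: no right child.
  At J: no right child.
At D: go right to Y.
  Visit Y.
  At Y: go left to R.
    R is a leaf — visit R.
  At Y: go right to C.
    C is a leaf — visit C.
Full pre-order sequence: D, J, L, N, K, X, Q, S, T, P, M, F, Y, R, C.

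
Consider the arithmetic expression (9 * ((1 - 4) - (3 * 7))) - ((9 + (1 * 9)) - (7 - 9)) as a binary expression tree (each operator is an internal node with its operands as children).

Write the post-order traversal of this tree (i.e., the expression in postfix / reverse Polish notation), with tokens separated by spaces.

9 1 4 - 3 7 * - * 9 1 9 * + 7 9 - - -

Post-order on an expression tree gives postfix notation: for each operator, emit left operand, right operand, then the operator.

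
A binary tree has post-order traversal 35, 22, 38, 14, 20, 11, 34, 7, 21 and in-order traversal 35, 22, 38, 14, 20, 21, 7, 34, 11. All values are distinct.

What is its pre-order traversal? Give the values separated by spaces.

The last element of post-order is the root; it splits in-order into left and right subtrees.
Root 21: left subtree has 5 nodes {35, 22, 38, 14, 20}, right has 3 {7, 34, 11}.
  Root 20: left subtree has 4 nodes {35, 22, 38, 14}, right has 0 { }.
    Root 14: left subtree has 3 nodes {35, 22, 38}, right has 0 { }.
      Root 38: left subtree has 2 nodes {35, 22}, right has 0 { }.
        Root 22: left subtree has 1 node {35}, right has 0 { }.
  Root 7: left subtree has 0 nodes { }, right has 2 {34, 11}.
    Root 34: left subtree has 0 nodes { }, right has 1 {11}.

21 20 14 38 22 35 7 34 11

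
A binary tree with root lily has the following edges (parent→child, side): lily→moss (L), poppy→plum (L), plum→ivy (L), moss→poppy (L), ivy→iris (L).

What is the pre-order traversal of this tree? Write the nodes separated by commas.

lily, moss, poppy, plum, ivy, iris

Pre-order visits the node, then its left subtree, then its right subtree.
Visit lily.
At lily: go left to moss.
  Visit moss.
  At moss: go left to poppy.
    Visit poppy.
    At poppy: go left to plum.
      Visit plum.
      At plum: go left to ivy.
        Visit ivy.
        At ivy: go left to iris.
          iris is a leaf — visit iris.
        At ivy: no right child.
      At plum: no right child.
    At poppy: no right child.
  At moss: no right child.
At lily: no right child.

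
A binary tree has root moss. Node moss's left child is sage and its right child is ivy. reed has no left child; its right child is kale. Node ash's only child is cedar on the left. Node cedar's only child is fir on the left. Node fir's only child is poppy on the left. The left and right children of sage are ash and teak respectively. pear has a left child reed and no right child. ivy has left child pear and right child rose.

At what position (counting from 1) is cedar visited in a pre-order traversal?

4

Pre-order visits the node, then its left subtree, then its right subtree.
Visit moss.
At moss: go left to sage.
  Visit sage.
  At sage: go left to ash.
    Visit ash.
    At ash: go left to cedar.
      Visit cedar.
      At cedar: go left to fir.
        Visit fir.
        At fir: go left to poppy.
          poppy is a leaf — visit poppy.
        At fir: no right child.
      At cedar: no right child.
    At ash: no right child.
  At sage: go right to teak.
    teak is a leaf — visit teak.
At moss: go right to ivy.
  Visit ivy.
  At ivy: go left to pear.
    Visit pear.
    At pear: go left to reed.
      Visit reed.
      At reed: no left child.
      At reed: go right to kale.
        kale is a leaf — visit kale.
    At pear: no right child.
  At ivy: go right to rose.
    rose is a leaf — visit rose.
Full pre-order sequence: moss, sage, ash, cedar, fir, poppy, teak, ivy, pear, reed, kale, rose.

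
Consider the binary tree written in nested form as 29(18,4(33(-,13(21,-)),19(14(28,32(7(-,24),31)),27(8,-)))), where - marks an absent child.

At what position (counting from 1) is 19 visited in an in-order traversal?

13

In-order visits the left subtree, then the node, then the right subtree.
At 29: go left to 18.
  18 is a leaf — visit 18.
Visit 29.
At 29: go right to 4.
  At 4: go left to 33.
    At 33: no left child.
    Visit 33.
    At 33: go right to 13.
      At 13: go left to 21.
        21 is a leaf — visit 21.
      Visit 13.
      At 13: no right child.
  Visit 4.
  At 4: go right to 19.
    At 19: go left to 14.
      At 14: go left to 28.
        28 is a leaf — visit 28.
      Visit 14.
      At 14: go right to 32.
        At 32: go left to 7.
          At 7: no left child.
          Visit 7.
          At 7: go right to 24.
            24 is a leaf — visit 24.
        Visit 32.
        At 32: go right to 31.
          31 is a leaf — visit 31.
    Visit 19.
    At 19: go right to 27.
      At 27: go left to 8.
        8 is a leaf — visit 8.
      Visit 27.
      At 27: no right child.
Full in-order sequence: 18, 29, 33, 21, 13, 4, 28, 14, 7, 24, 32, 31, 19, 8, 27.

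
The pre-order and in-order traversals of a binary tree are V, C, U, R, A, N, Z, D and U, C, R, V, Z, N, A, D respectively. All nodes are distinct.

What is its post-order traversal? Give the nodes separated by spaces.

The first element of pre-order is the root; it splits in-order into left and right subtrees.
Root V: left subtree has 3 nodes {U, C, R}, right has 4 {Z, N, A, D}.
  Root C: left subtree has 1 node {U}, right has 1 {R}.
  Root A: left subtree has 2 nodes {Z, N}, right has 1 {D}.
    Root N: left subtree has 1 node {Z}, right has 0 { }.

U R C Z N D A V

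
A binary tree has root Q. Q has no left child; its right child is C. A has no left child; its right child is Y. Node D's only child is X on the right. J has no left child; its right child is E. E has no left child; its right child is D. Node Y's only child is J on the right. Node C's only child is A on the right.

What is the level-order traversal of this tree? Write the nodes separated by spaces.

Level-order visits nodes level by level from the root, left to right within each level.
Level 0: Q
Level 1: C
Level 2: A
Level 3: Y
Level 4: J
Level 5: E
Level 6: D
Level 7: X

Q C A Y J E D X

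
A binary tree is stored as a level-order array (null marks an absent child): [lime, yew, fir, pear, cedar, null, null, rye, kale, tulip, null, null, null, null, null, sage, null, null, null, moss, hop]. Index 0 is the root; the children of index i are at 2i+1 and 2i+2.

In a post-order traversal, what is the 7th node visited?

tulip

Post-order visits the left subtree, then the right subtree, then the node.
At lime: go left to yew.
  At yew: go left to pear.
    At pear: go left to rye.
      At rye: go left to sage.
        sage is a leaf — visit sage.
      At rye: no right child.
      Visit rye.
    At pear: go right to kale.
      kale is a leaf — visit kale.
    Visit pear.
  At yew: go right to cedar.
    At cedar: go left to tulip.
      At tulip: go left to moss.
        moss is a leaf — visit moss.
      At tulip: go right to hop.
        hop is a leaf — visit hop.
      Visit tulip.
    At cedar: no right child.
    Visit cedar.
  Visit yew.
At lime: go right to fir.
  fir is a leaf — visit fir.
Visit lime.
Full post-order sequence: sage, rye, kale, pear, moss, hop, tulip, cedar, yew, fir, lime.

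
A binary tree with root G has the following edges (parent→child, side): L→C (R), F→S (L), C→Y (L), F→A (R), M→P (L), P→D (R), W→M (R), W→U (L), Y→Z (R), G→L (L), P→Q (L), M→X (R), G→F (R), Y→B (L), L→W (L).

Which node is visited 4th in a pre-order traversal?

U

Pre-order visits the node, then its left subtree, then its right subtree.
Visit G.
At G: go left to L.
  Visit L.
  At L: go left to W.
    Visit W.
    At W: go left to U.
      U is a leaf — visit U.
    At W: go right to M.
      Visit M.
      At M: go left to P.
        Visit P.
        At P: go left to Q.
          Q is a leaf — visit Q.
        At P: go right to D.
          D is a leaf — visit D.
      At M: go right to X.
        X is a leaf — visit X.
  At L: go right to C.
    Visit C.
    At C: go left to Y.
      Visit Y.
      At Y: go left to B.
        B is a leaf — visit B.
      At Y: go right to Z.
        Z is a leaf — visit Z.
    At C: no right child.
At G: go right to F.
  Visit F.
  At F: go left to S.
    S is a leaf — visit S.
  At F: go right to A.
    A is a leaf — visit A.
Full pre-order sequence: G, L, W, U, M, P, Q, D, X, C, Y, B, Z, F, S, A.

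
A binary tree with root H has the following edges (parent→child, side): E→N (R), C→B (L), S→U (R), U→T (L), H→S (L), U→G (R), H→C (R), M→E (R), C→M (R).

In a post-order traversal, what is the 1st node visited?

T

Post-order visits the left subtree, then the right subtree, then the node.
At H: go left to S.
  At S: no left child.
  At S: go right to U.
    At U: go left to T.
      T is a leaf — visit T.
    At U: go right to G.
      G is a leaf — visit G.
    Visit U.
  Visit S.
At H: go right to C.
  At C: go left to B.
    B is a leaf — visit B.
  At C: go right to M.
    At M: no left child.
    At M: go right to E.
      At E: no left child.
      At E: go right to N.
        N is a leaf — visit N.
      Visit E.
    Visit M.
  Visit C.
Visit H.
Full post-order sequence: T, G, U, S, B, N, E, M, C, H.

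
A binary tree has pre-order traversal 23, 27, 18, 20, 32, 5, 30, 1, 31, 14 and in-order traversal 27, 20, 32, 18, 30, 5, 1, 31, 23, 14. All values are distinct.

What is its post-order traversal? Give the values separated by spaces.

32 20 30 31 1 5 18 27 14 23

The first element of pre-order is the root; it splits in-order into left and right subtrees.
Root 23: left subtree has 8 nodes {27, 20, 32, 18, 30, 5, 1, 31}, right has 1 {14}.
  Root 27: left subtree has 0 nodes { }, right has 7 {20, 32, 18, 30, 5, 1, 31}.
    Root 18: left subtree has 2 nodes {20, 32}, right has 4 {30, 5, 1, 31}.
      Root 20: left subtree has 0 nodes { }, right has 1 {32}.
      Root 5: left subtree has 1 node {30}, right has 2 {1, 31}.
        Root 1: left subtree has 0 nodes { }, right has 1 {31}.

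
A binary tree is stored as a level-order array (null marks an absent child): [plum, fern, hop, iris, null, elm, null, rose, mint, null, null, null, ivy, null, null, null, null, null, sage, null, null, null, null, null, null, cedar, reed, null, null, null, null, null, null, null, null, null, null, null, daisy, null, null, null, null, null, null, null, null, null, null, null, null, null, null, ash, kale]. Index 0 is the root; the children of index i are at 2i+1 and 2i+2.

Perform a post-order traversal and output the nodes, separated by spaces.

Post-order visits the left subtree, then the right subtree, then the node.
At plum: go left to fern.
  At fern: go left to iris.
    At iris: go left to rose.
      rose is a leaf — visit rose.
    At iris: go right to mint.
      At mint: no left child.
      At mint: go right to sage.
        At sage: no left child.
        At sage: go right to daisy.
          daisy is a leaf — visit daisy.
        Visit sage.
      Visit mint.
    Visit iris.
  At fern: no right child.
  Visit fern.
At plum: go right to hop.
  At hop: go left to elm.
    At elm: no left child.
    At elm: go right to ivy.
      At ivy: go left to cedar.
        cedar is a leaf — visit cedar.
      At ivy: go right to reed.
        At reed: go left to ash.
          ash is a leaf — visit ash.
        At reed: go right to kale.
          kale is a leaf — visit kale.
        Visit reed.
      Visit ivy.
    Visit elm.
  At hop: no right child.
  Visit hop.
Visit plum.

rose daisy sage mint iris fern cedar ash kale reed ivy elm hop plum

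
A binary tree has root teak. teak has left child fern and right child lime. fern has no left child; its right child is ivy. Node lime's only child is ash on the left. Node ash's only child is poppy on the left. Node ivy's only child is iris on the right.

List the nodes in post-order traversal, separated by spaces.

iris ivy fern poppy ash lime teak

Post-order visits the left subtree, then the right subtree, then the node.
At teak: go left to fern.
  At fern: no left child.
  At fern: go right to ivy.
    At ivy: no left child.
    At ivy: go right to iris.
      iris is a leaf — visit iris.
    Visit ivy.
  Visit fern.
At teak: go right to lime.
  At lime: go left to ash.
    At ash: go left to poppy.
      poppy is a leaf — visit poppy.
    At ash: no right child.
    Visit ash.
  At lime: no right child.
  Visit lime.
Visit teak.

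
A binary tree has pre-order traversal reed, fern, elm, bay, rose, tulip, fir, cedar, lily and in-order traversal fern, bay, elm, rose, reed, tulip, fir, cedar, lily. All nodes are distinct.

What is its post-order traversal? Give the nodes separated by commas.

The first element of pre-order is the root; it splits in-order into left and right subtrees.
Root reed: left subtree has 4 nodes {fern, bay, elm, rose}, right has 4 {tulip, fir, cedar, lily}.
  Root fern: left subtree has 0 nodes { }, right has 3 {bay, elm, rose}.
    Root elm: left subtree has 1 node {bay}, right has 1 {rose}.
  Root tulip: left subtree has 0 nodes { }, right has 3 {fir, cedar, lily}.
    Root fir: left subtree has 0 nodes { }, right has 2 {cedar, lily}.
      Root cedar: left subtree has 0 nodes { }, right has 1 {lily}.

bay, rose, elm, fern, lily, cedar, fir, tulip, reed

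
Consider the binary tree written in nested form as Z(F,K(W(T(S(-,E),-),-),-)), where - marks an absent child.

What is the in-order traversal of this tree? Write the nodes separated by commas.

F, Z, S, E, T, W, K

In-order visits the left subtree, then the node, then the right subtree.
At Z: go left to F.
  F is a leaf — visit F.
Visit Z.
At Z: go right to K.
  At K: go left to W.
    At W: go left to T.
      At T: go left to S.
        At S: no left child.
        Visit S.
        At S: go right to E.
          E is a leaf — visit E.
      Visit T.
      At T: no right child.
    Visit W.
    At W: no right child.
  Visit K.
  At K: no right child.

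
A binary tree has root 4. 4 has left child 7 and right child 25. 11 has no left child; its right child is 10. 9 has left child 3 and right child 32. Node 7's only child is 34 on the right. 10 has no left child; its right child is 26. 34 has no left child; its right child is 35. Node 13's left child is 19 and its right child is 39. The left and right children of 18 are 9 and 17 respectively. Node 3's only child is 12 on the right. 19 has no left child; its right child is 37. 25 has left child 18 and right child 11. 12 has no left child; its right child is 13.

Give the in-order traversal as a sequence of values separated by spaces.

7 34 35 4 3 12 19 37 13 39 9 32 18 17 25 11 10 26

In-order visits the left subtree, then the node, then the right subtree.
At 4: go left to 7.
  At 7: no left child.
  Visit 7.
  At 7: go right to 34.
    At 34: no left child.
    Visit 34.
    At 34: go right to 35.
      35 is a leaf — visit 35.
Visit 4.
At 4: go right to 25.
  At 25: go left to 18.
    At 18: go left to 9.
      At 9: go left to 3.
        At 3: no left child.
        Visit 3.
        At 3: go right to 12.
          At 12: no left child.
          Visit 12.
          At 12: go right to 13.
            At 13: go left to 19.
              At 19: no left child.
              Visit 19.
              At 19: go right to 37.
                37 is a leaf — visit 37.
            Visit 13.
            At 13: go right to 39.
              39 is a leaf — visit 39.
      Visit 9.
      At 9: go right to 32.
        32 is a leaf — visit 32.
    Visit 18.
    At 18: go right to 17.
      17 is a leaf — visit 17.
  Visit 25.
  At 25: go right to 11.
    At 11: no left child.
    Visit 11.
    At 11: go right to 10.
      At 10: no left child.
      Visit 10.
      At 10: go right to 26.
        26 is a leaf — visit 26.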